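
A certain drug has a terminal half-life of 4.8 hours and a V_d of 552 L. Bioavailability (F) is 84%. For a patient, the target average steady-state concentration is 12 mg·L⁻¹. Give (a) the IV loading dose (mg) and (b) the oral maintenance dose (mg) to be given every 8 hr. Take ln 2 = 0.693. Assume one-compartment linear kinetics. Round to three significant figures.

(a) 6620 mg; (b) 9110 mg

LD = Vd × C = 552.0 × 12 = 6624 mg
CL = 0.693 × Vd / t½ = 0.693 × 552.0 / 4.8 = 79.70 L/h
D = CL × Css × τ / F = 79.70 × 12 × 8 / 0.84 = 9109 mg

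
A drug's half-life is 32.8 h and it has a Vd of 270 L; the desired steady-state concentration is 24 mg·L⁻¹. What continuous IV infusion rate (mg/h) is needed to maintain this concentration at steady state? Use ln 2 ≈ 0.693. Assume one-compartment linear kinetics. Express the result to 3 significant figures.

137 mg/h

CL = ln 2 · Vd / t½ = 0.693 × 270.0 / 32.8 = 5.705 L/h
Infusion rate = CL × Css = 5.705 × 24 = 136.9 mg/h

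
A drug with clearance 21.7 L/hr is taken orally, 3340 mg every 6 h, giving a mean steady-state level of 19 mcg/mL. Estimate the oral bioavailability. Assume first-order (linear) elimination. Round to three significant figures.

0.741

F·D/τ = CL·Css at steady state → F = CL·Css·τ / D.
F = 21.7 × 19 × 6 / 3340 = 0.741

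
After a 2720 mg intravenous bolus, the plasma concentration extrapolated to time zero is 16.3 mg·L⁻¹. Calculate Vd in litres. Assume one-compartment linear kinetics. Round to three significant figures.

167 L

Immediately after an IV bolus, C₀ = Dose / Vd, so Vd = Dose / C₀.
Vd = 2720 / 16.3 = 166.9 L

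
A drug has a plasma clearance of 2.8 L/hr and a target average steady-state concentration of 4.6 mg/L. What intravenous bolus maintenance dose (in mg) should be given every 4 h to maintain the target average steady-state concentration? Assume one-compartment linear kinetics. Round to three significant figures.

51.5 mg

D = CL × Css × τ = 2.800 × 4.6 × 4 = 51.52 mg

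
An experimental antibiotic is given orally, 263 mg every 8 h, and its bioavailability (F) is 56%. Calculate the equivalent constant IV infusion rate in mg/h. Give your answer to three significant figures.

18.4 mg/h

Equivalent systemic input: infusion rate = F·D/τ.
Rate = 0.56 × 263 / 8 = 18.41 mg/h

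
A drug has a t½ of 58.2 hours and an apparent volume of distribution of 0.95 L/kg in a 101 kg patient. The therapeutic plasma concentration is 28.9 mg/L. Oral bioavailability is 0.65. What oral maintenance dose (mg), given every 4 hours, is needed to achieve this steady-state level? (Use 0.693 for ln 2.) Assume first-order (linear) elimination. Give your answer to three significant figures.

203 mg

Total Vd = 0.95 × 101 = 95.95 L
CL = ln 2 · Vd / t½ = 0.693 × 95.95 / 58.2 = 1.142 L/h
D = CL × Css × τ / F = 1.142 × 28.9 × 4 / 0.65 = 203.1 mg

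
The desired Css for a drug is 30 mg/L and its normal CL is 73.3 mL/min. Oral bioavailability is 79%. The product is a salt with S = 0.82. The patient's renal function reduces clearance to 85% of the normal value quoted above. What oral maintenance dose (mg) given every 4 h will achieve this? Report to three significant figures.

CL = 73.3 mL/min × 60/1000 = 4.398 L/h
Patient clearance = 0.85 × 4.398 = 3.738 L/h
At steady state, dose per interval replaces the amount cleared in that interval: F·S·D/τ = CL·Css.
D = CL × Css × τ / F / S = 3.738 × 30 × 4 / 0.79 / 0.82 = 692.4 mg

692 mg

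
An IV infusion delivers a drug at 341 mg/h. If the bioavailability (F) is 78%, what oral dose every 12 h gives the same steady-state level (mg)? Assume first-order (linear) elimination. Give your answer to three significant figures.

5250 mg

To maintain the same Css, the systemic dosing rate must be unchanged: F·D/τ = infusion rate.
D = rate × τ / F = 341 × 12 / 0.78 = 5246 mg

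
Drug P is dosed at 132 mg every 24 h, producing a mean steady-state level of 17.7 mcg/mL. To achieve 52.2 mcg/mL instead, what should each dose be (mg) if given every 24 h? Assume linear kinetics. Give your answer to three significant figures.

For first-order elimination, Css ∝ F·D/(CL·τ); F and CL are unchanged, so Css ∝ D/τ.
D₂ = D₁ × (Css,target / Css,current) = 132 × 52.2/17.7 = 389.3 mg

389 mg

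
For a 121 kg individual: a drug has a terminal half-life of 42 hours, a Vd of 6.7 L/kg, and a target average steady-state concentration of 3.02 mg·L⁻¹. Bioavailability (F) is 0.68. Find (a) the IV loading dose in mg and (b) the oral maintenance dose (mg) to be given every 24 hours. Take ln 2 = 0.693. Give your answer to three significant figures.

Vd(total) = 121 kg × 6.7 L/kg = 810.7 L
LD = Vd × C = 810.7 × 3.02 = 2448 mg
CL = 0.693 × Vd / t½ = 0.693 × 810.7 / 42 = 13.38 L/h
D = CL × Css × τ / F = 13.38 × 3.02 × 24 / 0.68 = 1426 mg

(a) 2450 mg; (b) 1430 mg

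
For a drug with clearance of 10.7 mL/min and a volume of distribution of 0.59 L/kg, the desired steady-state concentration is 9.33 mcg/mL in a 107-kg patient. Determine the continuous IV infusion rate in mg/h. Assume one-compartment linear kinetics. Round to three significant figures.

5.99 mg/h

Convert clearance: 10.7 mL/min × 60 min/h ÷ 1000 mL/L = 0.6420 L/h
R₀ = 0.6420 × 9.33 = 5.990 mg/h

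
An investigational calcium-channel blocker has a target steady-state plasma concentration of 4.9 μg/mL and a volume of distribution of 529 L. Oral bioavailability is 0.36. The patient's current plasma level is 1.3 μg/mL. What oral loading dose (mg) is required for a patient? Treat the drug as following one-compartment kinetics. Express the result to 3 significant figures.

Concentration deficit ΔC = 4.9 − 1.3 = 3.600 mg/L
LD = Vd × ΔC / F = 529.0 × 3.600 / 0.36 = 5290 mg

5290 mg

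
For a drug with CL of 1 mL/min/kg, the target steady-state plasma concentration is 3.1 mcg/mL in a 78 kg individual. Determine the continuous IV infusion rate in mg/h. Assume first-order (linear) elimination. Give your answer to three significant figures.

14.5 mg/h

CL = 1 mL/min/kg × 78 kg = 78.00 mL/min = 78.00 × 60/1000 = 4.680 L/h
R₀ = 4.680 × 3.1 = 14.51 mg/h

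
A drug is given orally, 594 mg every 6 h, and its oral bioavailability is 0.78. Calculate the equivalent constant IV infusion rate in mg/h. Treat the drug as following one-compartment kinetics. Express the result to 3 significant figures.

Equivalent systemic input: infusion rate = F·D/τ.
Rate = 0.78 × 594 / 6 = 77.22 mg/h

77.2 mg/h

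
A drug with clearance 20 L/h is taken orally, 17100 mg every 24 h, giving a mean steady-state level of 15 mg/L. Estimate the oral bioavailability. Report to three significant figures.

F·D/τ = CL·Css at steady state → F = CL·Css·τ / D.
F = 20 × 15 × 24 / 17100 = 0.421

0.421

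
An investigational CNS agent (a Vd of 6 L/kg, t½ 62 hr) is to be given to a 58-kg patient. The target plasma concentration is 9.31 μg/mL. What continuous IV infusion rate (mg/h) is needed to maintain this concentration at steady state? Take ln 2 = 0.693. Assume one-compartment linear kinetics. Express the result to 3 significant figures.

36.2 mg/h

Vd(total) = 58 kg × 6 L/kg = 348.0 L
CL = ln 2 · Vd / t½ = 0.693 × 348.0 / 62 = 3.890 L/h
Infusion rate = CL × Css = 3.890 × 9.31 = 36.22 mg/h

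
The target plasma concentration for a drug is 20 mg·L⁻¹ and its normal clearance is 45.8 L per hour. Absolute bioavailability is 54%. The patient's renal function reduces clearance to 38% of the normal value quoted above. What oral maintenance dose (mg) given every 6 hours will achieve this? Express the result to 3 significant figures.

3870 mg

Patient clearance = 0.38 × 45.80 = 17.40 L/h
At steady state, dose per interval replaces the amount cleared in that interval: F·D/τ = CL·Css.
D = CL × Css × τ / F = 17.40 × 20 × 6 / 0.54 = 3867 mg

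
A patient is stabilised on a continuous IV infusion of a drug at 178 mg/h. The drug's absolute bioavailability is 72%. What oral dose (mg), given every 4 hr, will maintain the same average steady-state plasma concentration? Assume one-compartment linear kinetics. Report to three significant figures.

To maintain the same Css, the systemic dosing rate must be unchanged: F·D/τ = infusion rate.
D = rate × τ / F = 178 × 4 / 0.72 = 988.9 mg

989 mg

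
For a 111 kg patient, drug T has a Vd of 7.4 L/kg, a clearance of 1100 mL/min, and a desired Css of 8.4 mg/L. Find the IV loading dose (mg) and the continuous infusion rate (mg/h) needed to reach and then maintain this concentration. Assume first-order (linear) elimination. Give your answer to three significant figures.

(a) 6900 mg; (b) 554 mg/h

Vd = 7.4 L/kg × 111 kg = 821.4 L
Loading dose = Vd × C = 821.4 × 8.4 = 6900 mg
CL = 1100 mL/min = 1100 × 0.06 = 66.00 L/h
Infusion rate = 66.00 L/h × 8.4 mg/L = 554.4 mg/h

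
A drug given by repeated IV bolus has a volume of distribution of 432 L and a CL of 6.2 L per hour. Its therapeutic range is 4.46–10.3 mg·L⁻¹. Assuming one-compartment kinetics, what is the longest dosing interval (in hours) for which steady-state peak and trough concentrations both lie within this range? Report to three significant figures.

58.3 h

k = CL / Vd = 6.200 / 432.0 = 0.01435 h⁻¹
Between IV bolus doses, concentration decays as C = C₀·e^(−kτ), so C_peak/C_trough = e^(kτ).
τ_max = ln(C_peak/C_trough) / k = ln(10.3/4.46) / 0.01435 = 0.8370 / 0.01435 = 58.33 h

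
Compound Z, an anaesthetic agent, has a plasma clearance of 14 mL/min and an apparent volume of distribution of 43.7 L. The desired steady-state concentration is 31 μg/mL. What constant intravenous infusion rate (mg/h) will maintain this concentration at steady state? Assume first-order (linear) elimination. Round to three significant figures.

26.0 mg/h

CL = 14 mL/min × 60/1000 = 0.8400 L/h
Rate = CL × Css = 0.8400 × 31 = 26.04 mg/h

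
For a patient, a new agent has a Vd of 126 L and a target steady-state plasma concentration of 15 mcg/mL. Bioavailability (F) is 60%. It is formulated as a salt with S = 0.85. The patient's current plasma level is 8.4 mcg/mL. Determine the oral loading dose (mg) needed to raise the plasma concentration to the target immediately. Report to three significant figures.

The loading dose fills Vd to the target concentration.
Concentration deficit ΔC = 15 − 8.4 = 6.600 mg/L
LD = Vd × ΔC / F / S = 126.0 × 6.600 / 0.6 / 0.85 = 1631 mg

1630 mg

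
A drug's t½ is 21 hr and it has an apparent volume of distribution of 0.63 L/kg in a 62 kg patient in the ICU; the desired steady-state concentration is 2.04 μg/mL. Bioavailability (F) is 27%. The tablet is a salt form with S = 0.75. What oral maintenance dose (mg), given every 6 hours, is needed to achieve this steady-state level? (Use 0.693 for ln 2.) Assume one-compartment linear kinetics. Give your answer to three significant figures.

77.9 mg

Total Vd = 0.63 × 62 = 39.06 L
CL = ln 2 · Vd / t½ = 0.693 × 39.06 / 21 = 1.289 L/h
D = CL × Css × τ / F / S = 1.289 × 2.04 × 6 / 0.27 / 0.75 = 77.91 mg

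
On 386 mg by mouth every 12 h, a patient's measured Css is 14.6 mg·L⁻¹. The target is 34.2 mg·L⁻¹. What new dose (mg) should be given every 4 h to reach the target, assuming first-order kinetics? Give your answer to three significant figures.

With linear kinetics, Css is proportional to dose rate (D/τ) at fixed clearance.
D₂ = D₁ × (Css,target / Css,current) × (τ₂/τ₁) = 386 × (34.2/14.6) × (4/12) = 301.4 mg

301 mg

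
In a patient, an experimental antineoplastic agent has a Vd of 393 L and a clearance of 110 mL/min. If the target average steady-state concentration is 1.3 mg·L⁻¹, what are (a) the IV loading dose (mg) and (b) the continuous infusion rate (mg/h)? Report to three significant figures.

(a) 511 mg; (b) 8.58 mg/h

Loading: fill Vd to C_target → 393.0 L × 1.3 mg/L = 510.9 mg
CL = 110 mL/min = 110 × 0.06 = 6.600 L/h
Maintenance infusion rate = CL × Css = 6.600 × 1.3 = 8.580 mg/h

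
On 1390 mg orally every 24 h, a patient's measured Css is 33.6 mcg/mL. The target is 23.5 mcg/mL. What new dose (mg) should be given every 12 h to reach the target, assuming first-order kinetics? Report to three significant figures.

486 mg

For first-order elimination, Css ∝ F·D/(CL·τ); F and CL are unchanged, so Css ∝ D/τ.
D₂ = D₁ × (Css,target / Css,current) × (τ₂/τ₁) = 1390 × (23.5/33.6) × (12/24) = 486.1 mg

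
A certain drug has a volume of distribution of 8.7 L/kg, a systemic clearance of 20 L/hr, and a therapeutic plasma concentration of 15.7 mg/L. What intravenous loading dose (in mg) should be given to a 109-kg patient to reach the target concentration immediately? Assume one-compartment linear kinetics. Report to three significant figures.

Total Vd = 8.7 × 109 = 948.3 L
LD = Vd × C = 948.3 × 15.70 = 14890 mg

14900 mg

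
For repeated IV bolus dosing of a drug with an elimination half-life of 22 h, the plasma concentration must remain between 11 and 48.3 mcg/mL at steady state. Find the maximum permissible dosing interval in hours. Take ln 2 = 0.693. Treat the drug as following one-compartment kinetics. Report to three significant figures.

47.0 h

k = 0.693 / t½ = 0.693 / 22 = 0.03150 h⁻¹
Between IV bolus doses, concentration decays as C = C₀·e^(−kτ), so C_peak/C_trough = e^(kτ).
τ_max = ln(C_peak/C_trough) / k = ln(48.3/11) / 0.03150 = 1.480 / 0.03150 = 46.98 h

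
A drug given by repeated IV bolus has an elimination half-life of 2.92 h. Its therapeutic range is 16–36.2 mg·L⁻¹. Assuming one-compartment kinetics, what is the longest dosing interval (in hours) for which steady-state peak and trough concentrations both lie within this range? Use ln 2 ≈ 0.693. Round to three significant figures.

3.44 h

k = 0.693 / t½ = 0.693 / 2.92 = 0.2373 h⁻¹
Between IV bolus doses, concentration decays as C = C₀·e^(−kτ), so C_peak/C_trough = e^(kτ).
τ_max = ln(C_peak/C_trough) / k = ln(36.2/16) / 0.2373 = 0.8165 / 0.2373 = 3.441 h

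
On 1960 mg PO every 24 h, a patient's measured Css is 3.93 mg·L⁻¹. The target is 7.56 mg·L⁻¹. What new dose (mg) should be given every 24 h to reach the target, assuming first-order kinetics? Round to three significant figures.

3770 mg

With linear kinetics, Css is proportional to dose rate (D/τ) at fixed clearance.
D₂ = D₁ × (Css,target / Css,current) = 1960 × 7.56/3.93 = 3770 mg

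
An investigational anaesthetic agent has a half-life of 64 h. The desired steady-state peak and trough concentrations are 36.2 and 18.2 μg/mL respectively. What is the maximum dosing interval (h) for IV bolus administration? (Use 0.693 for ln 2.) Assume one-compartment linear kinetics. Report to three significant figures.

63.5 h

k = 0.693 / t½ = 0.693 / 64 = 0.01083 h⁻¹
Between IV bolus doses, concentration decays as C = C₀·e^(−kτ), so C_peak/C_trough = e^(kτ).
τ_max = ln(C_peak/C_trough) / k = ln(36.2/18.2) / 0.01083 = 0.6876 / 0.01083 = 63.49 h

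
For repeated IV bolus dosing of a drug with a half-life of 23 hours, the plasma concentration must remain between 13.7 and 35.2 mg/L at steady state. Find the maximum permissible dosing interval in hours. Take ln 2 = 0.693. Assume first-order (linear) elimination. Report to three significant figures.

31.3 h

k = 0.693 / t½ = 0.693 / 23 = 0.03013 h⁻¹
Between IV bolus doses, concentration decays as C = C₀·e^(−kτ), so C_peak/C_trough = e^(kτ).
τ_max = ln(C_peak/C_trough) / k = ln(35.2/13.7) / 0.03013 = 0.9437 / 0.03013 = 31.32 h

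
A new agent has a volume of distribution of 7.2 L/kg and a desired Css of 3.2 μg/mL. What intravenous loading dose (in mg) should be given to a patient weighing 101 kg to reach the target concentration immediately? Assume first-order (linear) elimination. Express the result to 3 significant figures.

2330 mg

Vd = 7.2 L/kg × 101 kg = 727.2 L
LD = Vd × C = 727.2 × 3.200 = 2327 mg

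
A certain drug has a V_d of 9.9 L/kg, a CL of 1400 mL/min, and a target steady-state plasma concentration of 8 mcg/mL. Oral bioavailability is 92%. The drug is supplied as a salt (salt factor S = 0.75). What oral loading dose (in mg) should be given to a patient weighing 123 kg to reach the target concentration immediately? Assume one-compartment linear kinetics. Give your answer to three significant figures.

14100 mg

Vd = 9.9 L/kg × 123 kg = 1218 L
LD is governed by Vd — clearance does not enter the loading-dose calculation.
LD = Vd × C / F / S = 1218 × 8.000 / 0.92 / 0.75 = 14120 mg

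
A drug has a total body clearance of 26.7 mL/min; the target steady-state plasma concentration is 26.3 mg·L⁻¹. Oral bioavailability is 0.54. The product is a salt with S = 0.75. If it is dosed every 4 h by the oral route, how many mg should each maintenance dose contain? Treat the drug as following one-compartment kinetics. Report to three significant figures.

CL = 26.7 mL/min = 26.7 × 0.06 = 1.602 L/h
D = CL × Css × τ / F / S = 1.602 × 26.3 × 4 / 0.54 / 0.75 = 416.1 mg

416 mg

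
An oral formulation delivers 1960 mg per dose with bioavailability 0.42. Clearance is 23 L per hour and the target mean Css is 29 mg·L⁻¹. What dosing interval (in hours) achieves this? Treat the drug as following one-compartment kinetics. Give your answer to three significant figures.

F·D/τ = CL·Css → τ = F·D / (CL·Css).
τ = 0.42 × 1960 / (23 × 29) = 1.234 h

1.23 h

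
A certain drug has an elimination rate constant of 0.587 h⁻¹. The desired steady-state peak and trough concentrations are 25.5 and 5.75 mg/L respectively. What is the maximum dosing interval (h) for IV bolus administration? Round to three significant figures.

2.54 h

Between IV bolus doses, concentration decays as C = C₀·e^(−kτ), so C_peak/C_trough = e^(kτ).
τ_max = ln(C_peak/C_trough) / k = ln(25.5/5.75) / 0.5870 = 1.489 / 0.5870 = 2.537 h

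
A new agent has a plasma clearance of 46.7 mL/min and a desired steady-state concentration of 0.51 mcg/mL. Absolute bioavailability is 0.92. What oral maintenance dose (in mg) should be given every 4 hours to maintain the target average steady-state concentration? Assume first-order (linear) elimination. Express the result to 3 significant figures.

CL = 46.7 mL/min × 60/1000 = 2.802 L/h
D = CL × Css × τ / F = 2.802 × 0.51 × 4 / 0.92 = 6.213 mg

6.21 mg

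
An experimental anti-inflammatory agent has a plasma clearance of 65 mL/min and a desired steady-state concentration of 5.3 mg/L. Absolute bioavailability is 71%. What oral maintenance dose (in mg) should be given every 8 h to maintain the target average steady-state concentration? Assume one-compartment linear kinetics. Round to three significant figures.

233 mg

CL = 65 mL/min × 60/1000 = 3.900 L/h
At steady state, dose per interval replaces the amount cleared in that interval: F·D/τ = CL·Css.
D = CL × Css × τ / F = 3.900 × 5.3 × 8 / 0.71 = 232.9 mg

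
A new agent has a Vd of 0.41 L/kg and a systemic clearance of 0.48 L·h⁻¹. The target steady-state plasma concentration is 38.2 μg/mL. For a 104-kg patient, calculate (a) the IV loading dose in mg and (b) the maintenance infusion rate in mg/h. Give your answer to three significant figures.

(a) 1630 mg; (b) 18.3 mg/h

Vd = 0.41 L/kg × 104 kg = 42.64 L
Loading dose = Vd × C = 42.64 × 38.2 = 1629 mg
Infusion rate = 0.4800 L/h × 38.2 mg/L = 18.34 mg/h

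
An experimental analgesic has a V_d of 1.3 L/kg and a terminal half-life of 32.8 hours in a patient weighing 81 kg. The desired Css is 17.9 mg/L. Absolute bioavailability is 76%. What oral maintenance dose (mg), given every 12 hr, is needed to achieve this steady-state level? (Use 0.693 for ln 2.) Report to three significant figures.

Vd = 1.3 L/kg × 81 kg = 105.3 L
k = 0.693/32.8 = 0.02113 h⁻¹, so CL = k·Vd = 0.02113 × 105.3 = 2.225 L/h
D = CL × Css × τ / F = 2.225 × 17.9 × 12 / 0.76 = 628.9 mg

629 mg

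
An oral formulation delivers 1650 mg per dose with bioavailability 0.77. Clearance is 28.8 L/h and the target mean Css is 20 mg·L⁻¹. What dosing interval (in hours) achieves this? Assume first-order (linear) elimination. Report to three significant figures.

F·D/τ = CL·Css → τ = F·D / (CL·Css).
τ = 0.77 × 1650 / (28.8 × 20) = 2.206 h

2.21 h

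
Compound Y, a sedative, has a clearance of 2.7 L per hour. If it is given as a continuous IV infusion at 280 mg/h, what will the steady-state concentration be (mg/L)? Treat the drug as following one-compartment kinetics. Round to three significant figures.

Css = rate / CL = 280 / 2.700 = 103.7 mg/L

104 mg/L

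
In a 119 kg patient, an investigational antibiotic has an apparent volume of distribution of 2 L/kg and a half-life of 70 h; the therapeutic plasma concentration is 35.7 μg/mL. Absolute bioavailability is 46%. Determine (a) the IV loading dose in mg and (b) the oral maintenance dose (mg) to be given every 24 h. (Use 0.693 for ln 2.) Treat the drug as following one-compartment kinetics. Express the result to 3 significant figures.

(a) 8500 mg; (b) 4390 mg

Total Vd = 2 × 119 = 238.0 L
LD = Vd × C = 238.0 × 35.7 = 8497 mg
CL = 0.693 × Vd / t½ = 0.693 × 238.0 / 70 = 2.356 L/h
D = CL × Css × τ / F = 2.356 × 35.7 × 24 / 0.46 = 4388 mg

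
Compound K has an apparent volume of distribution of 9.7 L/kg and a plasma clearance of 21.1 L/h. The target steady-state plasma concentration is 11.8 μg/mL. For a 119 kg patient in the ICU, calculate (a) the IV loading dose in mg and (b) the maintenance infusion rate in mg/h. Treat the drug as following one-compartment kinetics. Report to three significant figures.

(a) 13600 mg; (b) 249 mg/h

Vd = 9.7 L/kg × 119 kg = 1154 L
Loading dose = Vd × C = 1154 × 11.8 = 13620 mg
Infusion rate = 21.10 L/h × 11.8 mg/L = 249.0 mg/h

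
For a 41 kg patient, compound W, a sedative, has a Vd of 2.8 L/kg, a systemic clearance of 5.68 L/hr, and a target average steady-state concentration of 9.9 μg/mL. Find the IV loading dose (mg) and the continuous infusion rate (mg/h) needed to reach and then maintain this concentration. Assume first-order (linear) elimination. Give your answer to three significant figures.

Vd(total) = 41 kg × 2.8 L/kg = 114.8 L
Loading dose = Vd × C = 114.8 × 9.9 = 1137 mg
Maintenance infusion rate = CL × Css = 5.680 × 9.9 = 56.23 mg/h

(a) 1140 mg; (b) 56.2 mg/h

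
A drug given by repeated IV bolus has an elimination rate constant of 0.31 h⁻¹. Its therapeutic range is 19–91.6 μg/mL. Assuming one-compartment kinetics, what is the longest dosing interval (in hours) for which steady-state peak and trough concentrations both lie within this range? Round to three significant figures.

5.07 h

Between IV bolus doses, concentration decays as C = C₀·e^(−kτ), so C_peak/C_trough = e^(kτ).
τ_max = ln(C_peak/C_trough) / k = ln(91.6/19) / 0.3100 = 1.573 / 0.3100 = 5.074 h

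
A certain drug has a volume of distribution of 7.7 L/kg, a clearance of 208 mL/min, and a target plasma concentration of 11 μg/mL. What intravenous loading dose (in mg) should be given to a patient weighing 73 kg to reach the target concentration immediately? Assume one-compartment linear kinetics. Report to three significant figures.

Total Vd = 7.7 × 73 = 562.1 L
LD = Vd × C = 562.1 × 11.00 = 6183 mg

6180 mg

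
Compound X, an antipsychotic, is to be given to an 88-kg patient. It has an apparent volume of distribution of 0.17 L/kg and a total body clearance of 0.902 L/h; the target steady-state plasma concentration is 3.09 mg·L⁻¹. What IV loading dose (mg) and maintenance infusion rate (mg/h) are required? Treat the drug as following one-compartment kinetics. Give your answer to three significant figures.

(a) 46.2 mg; (b) 2.79 mg/h

Vd = 0.17 L/kg × 88 kg = 14.96 L
LD = Vd · C_target = 14.96 × 3.09 = 46.23 mg
Infusion rate = 0.9020 L/h × 3.09 mg/L = 2.787 mg/h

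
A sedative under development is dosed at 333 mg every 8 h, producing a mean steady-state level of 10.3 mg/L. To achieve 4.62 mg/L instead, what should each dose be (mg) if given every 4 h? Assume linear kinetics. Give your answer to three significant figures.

For first-order elimination, Css ∝ F·D/(CL·τ); F and CL are unchanged, so Css ∝ D/τ.
D₂ = D₁ × (Css,target / Css,current) × (τ₂/τ₁) = 333 × (4.62/10.3) × (4/8) = 74.68 mg

74.7 mg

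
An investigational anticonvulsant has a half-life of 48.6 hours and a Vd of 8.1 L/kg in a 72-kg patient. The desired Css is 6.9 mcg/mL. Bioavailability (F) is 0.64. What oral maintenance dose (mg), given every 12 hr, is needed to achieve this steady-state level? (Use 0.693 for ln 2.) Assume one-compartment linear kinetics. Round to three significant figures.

1080 mg

Vd = 8.1 L/kg × 72 kg = 583.2 L
k = 0.693/48.6 = 0.01426 h⁻¹, so CL = k·Vd = 0.01426 × 583.2 = 8.316 L/h
D = CL × Css × τ / F = 8.316 × 6.9 × 12 / 0.64 = 1076 mg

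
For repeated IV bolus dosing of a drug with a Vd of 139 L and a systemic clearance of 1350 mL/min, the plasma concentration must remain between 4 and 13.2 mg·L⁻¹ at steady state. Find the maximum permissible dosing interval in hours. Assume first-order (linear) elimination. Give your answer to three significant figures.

2.05 h

CL = 1350 mL/min = 1350 × 0.06 = 81.00 L/h
k = CL / Vd = 81.00 / 139.0 = 0.5827 h⁻¹
Between IV bolus doses, concentration decays as C = C₀·e^(−kτ), so C_peak/C_trough = e^(kτ).
τ_max = ln(C_peak/C_trough) / k = ln(13.2/4) / 0.5827 = 1.194 / 0.5827 = 2.049 h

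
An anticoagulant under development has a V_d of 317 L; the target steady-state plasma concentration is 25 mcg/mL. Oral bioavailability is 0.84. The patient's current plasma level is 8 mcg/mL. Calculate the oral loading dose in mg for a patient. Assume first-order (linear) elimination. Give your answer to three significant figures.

Concentration deficit ΔC = 25 − 8 = 17.00 mg/L
LD = Vd × ΔC / F = 317.0 × 17.00 / 0.84 = 6415 mg

6420 mg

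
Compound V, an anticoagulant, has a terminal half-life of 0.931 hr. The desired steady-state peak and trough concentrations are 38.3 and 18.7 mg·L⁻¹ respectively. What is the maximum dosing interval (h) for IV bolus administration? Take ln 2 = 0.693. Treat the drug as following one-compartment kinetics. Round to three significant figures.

k = 0.693 / t½ = 0.693 / 0.931 = 0.7444 h⁻¹
Between IV bolus doses, concentration decays as C = C₀·e^(−kτ), so C_peak/C_trough = e^(kτ).
τ_max = ln(C_peak/C_trough) / k = ln(38.3/18.7) / 0.7444 = 0.7169 / 0.7444 = 0.9631 h

0.963 h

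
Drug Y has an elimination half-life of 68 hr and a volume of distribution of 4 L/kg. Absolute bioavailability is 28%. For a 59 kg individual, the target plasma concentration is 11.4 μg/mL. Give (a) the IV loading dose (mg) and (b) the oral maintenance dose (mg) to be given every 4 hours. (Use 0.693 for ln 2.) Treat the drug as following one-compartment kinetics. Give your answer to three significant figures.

Vd = 4 L/kg × 59 kg = 236.0 L
LD = Vd × C = 236.0 × 11.4 = 2690 mg
CL = 0.693 × Vd / t½ = 0.693 × 236.0 / 68 = 2.405 L/h
D = CL × Css × τ / F = 2.405 × 11.4 × 4 / 0.28 = 391.7 mg

(a) 2690 mg; (b) 392 mg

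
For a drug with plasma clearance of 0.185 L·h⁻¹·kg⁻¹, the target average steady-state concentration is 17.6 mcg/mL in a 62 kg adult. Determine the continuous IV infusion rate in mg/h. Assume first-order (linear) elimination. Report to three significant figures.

CL = 0.185 L·h⁻¹·kg⁻¹ × 62 kg = 11.47 L/h
Infusion rate = CL · Css = 11.47 L/h × 17.6 mg/L = 201.9 mg/h

202 mg/h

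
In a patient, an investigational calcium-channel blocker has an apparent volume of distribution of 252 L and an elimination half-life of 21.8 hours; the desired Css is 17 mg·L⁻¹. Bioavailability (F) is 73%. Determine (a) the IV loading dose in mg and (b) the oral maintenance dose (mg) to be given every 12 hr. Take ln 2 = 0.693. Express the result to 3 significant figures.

(a) 4280 mg; (b) 2240 mg

LD = Vd × C = 252.0 × 17 = 4284 mg
CL = 0.693 × Vd / t½ = 0.693 × 252.0 / 21.8 = 8.011 L/h
D = CL × Css × τ / F = 8.011 × 17 × 12 / 0.73 = 2239 mg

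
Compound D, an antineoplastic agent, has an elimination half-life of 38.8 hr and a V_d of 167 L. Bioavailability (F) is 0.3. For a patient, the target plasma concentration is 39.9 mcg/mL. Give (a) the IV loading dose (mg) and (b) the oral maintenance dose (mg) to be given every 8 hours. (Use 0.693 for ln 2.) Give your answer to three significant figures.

LD = Vd × C = 167.0 × 39.9 = 6663 mg
CL = 0.693 × Vd / t½ = 0.693 × 167.0 / 38.8 = 2.983 L/h
D = CL × Css × τ / F = 2.983 × 39.9 × 8 / 0.3 = 3174 mg

(a) 6660 mg; (b) 3170 mg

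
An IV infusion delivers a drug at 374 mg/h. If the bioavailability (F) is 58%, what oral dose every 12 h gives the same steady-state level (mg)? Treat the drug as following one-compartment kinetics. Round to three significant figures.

7740 mg

To maintain the same Css, the systemic dosing rate must be unchanged: F·D/τ = infusion rate.
D = rate × τ / F = 374 × 12 / 0.58 = 7738 mg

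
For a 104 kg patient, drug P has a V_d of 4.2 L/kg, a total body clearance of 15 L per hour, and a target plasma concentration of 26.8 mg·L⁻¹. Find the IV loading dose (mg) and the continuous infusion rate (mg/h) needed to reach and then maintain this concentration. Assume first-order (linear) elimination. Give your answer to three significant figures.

(a) 11700 mg; (b) 402 mg/h

Total Vd = 4.2 × 104 = 436.8 L
Loading: fill Vd to C_target → 436.8 L × 26.8 mg/L = 11710 mg
Maintenance: replace elimination → rate = CL × Css = 15.00 × 26.8 = 402.0 mg/h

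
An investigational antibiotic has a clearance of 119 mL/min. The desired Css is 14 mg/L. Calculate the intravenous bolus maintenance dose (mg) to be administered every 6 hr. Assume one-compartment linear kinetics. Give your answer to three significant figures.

CL = 119 mL/min = 119 × 0.06 = 7.140 L/h
D = CL × Css × τ = 7.140 × 14 × 6 = 599.8 mg

600 mg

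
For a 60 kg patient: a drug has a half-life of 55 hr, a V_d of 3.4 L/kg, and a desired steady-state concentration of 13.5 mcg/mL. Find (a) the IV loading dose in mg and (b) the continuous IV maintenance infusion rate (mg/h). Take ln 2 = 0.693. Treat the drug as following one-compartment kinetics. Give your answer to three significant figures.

Total Vd = 3.4 × 60 = 204.0 L
LD = Vd × C = 204.0 × 13.5 = 2754 mg
CL = 0.693 × Vd / t½ = 0.693 × 204.0 / 55 = 2.570 L/h
Infusion rate = CL × Css = 2.570 × 13.5 = 34.70 mg/h

(a) 2750 mg; (b) 34.7 mg/h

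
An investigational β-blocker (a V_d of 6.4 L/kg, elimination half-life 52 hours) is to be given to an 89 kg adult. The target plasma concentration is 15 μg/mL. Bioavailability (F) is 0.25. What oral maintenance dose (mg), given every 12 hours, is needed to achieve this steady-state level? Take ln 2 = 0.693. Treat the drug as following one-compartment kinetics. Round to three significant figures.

Vd(total) = 89 kg × 6.4 L/kg = 569.6 L
CL = ln 2 · Vd / t½ = 0.693 × 569.6 / 52 = 7.591 L/h
D = CL × Css × τ / F = 7.591 × 15 × 12 / 0.25 = 5466 mg

5470 mg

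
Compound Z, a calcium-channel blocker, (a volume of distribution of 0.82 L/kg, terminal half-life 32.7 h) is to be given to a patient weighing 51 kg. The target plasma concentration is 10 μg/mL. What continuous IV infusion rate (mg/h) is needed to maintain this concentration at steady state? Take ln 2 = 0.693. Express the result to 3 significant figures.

Vd = 0.82 L/kg × 51 kg = 41.82 L
k = 0.693/32.7 = 0.02119 h⁻¹, so CL = k·Vd = 0.02119 × 41.82 = 0.8862 L/h
Infusion rate = CL × Css = 0.8862 × 10 = 8.862 mg/h

8.86 mg/h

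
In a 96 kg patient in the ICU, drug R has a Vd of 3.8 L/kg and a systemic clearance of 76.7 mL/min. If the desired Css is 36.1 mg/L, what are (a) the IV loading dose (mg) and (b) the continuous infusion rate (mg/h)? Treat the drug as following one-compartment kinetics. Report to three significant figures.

Vd = 3.8 L/kg × 96 kg = 364.8 L
Loading: fill Vd to C_target → 364.8 L × 36.1 mg/L = 13170 mg
Convert clearance: 76.7 mL/min × 60 min/h ÷ 1000 mL/L = 4.602 L/h
Infusion rate = 4.602 L/h × 36.1 mg/L = 166.1 mg/h

(a) 13200 mg; (b) 166 mg/h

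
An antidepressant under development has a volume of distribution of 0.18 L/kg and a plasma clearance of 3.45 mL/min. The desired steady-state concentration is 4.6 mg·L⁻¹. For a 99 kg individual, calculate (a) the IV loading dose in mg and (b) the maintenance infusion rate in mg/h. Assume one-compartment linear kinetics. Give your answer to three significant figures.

(a) 82.0 mg; (b) 0.952 mg/h

Total Vd = 0.18 × 99 = 17.82 L
LD = Vd · C_target = 17.82 × 4.6 = 81.97 mg
CL = 3.45 mL/min = 3.45 × 0.06 = 0.2070 L/h
Maintenance infusion rate = CL × Css = 0.2070 × 4.6 = 0.9522 mg/h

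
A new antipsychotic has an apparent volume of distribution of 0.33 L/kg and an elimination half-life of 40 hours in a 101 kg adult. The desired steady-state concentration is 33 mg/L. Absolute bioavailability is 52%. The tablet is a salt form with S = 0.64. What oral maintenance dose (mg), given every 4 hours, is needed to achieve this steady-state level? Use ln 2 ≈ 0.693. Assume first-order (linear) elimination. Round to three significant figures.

229 mg

Total Vd = 0.33 × 101 = 33.33 L
CL = ln 2 · Vd / t½ = 0.693 × 33.33 / 40 = 0.5774 L/h
D = CL × Css × τ / F / S = 0.5774 × 33 × 4 / 0.52 / 0.64 = 229.0 mg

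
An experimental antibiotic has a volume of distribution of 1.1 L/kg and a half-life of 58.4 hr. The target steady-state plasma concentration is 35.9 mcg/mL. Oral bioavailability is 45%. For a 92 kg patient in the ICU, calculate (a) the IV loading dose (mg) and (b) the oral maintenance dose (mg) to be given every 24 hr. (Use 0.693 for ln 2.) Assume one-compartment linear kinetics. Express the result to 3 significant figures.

(a) 3630 mg; (b) 2300 mg

Total Vd = 1.1 × 92 = 101.2 L
LD = Vd × C = 101.2 × 35.9 = 3633 mg
CL = 0.693 × Vd / t½ = 0.693 × 101.2 / 58.4 = 1.201 L/h
D = CL × Css × τ / F = 1.201 × 35.9 × 24 / 0.45 = 2300 mg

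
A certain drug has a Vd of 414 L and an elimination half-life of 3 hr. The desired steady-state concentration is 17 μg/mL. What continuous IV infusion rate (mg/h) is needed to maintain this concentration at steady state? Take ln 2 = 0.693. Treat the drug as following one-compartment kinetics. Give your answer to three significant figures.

CL = 0.693 × Vd / t½ = 0.693 × 414.0 / 3 = 95.63 L/h
Infusion rate = CL × Css = 95.63 × 17 = 1626 mg/h

1630 mg/h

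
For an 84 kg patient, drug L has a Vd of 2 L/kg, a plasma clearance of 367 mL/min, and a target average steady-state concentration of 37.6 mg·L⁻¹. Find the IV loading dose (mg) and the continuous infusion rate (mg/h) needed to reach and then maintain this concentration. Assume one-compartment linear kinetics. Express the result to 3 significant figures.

Total Vd = 2 × 84 = 168.0 L
Loading dose = Vd × C = 168.0 × 37.6 = 6317 mg
CL = 367 mL/min = 367 × 0.06 = 22.02 L/h
Maintenance infusion rate = CL × Css = 22.02 × 37.6 = 828.0 mg/h

(a) 6320 mg; (b) 828 mg/h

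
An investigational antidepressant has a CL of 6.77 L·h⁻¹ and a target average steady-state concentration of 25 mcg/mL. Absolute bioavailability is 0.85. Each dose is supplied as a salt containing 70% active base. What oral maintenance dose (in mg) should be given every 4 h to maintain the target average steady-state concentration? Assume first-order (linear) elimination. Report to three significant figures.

D = CL × Css × τ / F / S = 6.770 × 25 × 4 / 0.85 / 0.7 = 1138 mg

1140 mg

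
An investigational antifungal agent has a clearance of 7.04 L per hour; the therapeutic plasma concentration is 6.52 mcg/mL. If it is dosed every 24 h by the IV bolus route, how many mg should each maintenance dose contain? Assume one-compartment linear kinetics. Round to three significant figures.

1100 mg

D = CL × Css × τ = 7.040 × 6.52 × 24 = 1102 mg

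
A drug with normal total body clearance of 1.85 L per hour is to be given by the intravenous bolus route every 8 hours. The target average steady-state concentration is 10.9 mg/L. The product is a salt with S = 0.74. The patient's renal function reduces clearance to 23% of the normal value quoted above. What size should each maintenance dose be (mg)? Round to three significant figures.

Patient clearance = 0.23 × 1.850 = 0.4255 L/h
D = CL × Css × τ / S = 0.4255 × 10.9 × 8 / 0.74 = 50.14 mg

50.1 mg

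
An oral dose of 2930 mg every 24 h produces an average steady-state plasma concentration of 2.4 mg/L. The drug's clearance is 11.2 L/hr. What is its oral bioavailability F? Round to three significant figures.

0.220

F·D/τ = CL·Css at steady state → F = CL·Css·τ / D.
F = 11.2 × 2.4 × 24 / 2930 = 0.220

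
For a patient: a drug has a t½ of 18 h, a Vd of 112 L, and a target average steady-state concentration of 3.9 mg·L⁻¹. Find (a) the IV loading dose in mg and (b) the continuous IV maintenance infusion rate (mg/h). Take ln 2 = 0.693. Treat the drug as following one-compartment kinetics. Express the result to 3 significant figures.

LD = Vd × C = 112.0 × 3.9 = 436.8 mg
CL = 0.693 × Vd / t½ = 0.693 × 112.0 / 18 = 4.312 L/h
Infusion rate = CL × Css = 4.312 × 3.9 = 16.82 mg/h

(a) 437 mg; (b) 16.8 mg/h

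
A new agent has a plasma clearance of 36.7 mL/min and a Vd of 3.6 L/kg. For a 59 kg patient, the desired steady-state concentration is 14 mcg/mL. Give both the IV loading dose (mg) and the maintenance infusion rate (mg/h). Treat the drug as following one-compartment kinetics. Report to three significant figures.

Vd = 3.6 L/kg × 59 kg = 212.4 L
Loading: fill Vd to C_target → 212.4 L × 14 mg/L = 2974 mg
CL = 36.7 mL/min × 60/1000 = 2.202 L/h
Infusion rate = 2.202 L/h × 14 mg/L = 30.83 mg/h

(a) 2970 mg; (b) 30.8 mg/h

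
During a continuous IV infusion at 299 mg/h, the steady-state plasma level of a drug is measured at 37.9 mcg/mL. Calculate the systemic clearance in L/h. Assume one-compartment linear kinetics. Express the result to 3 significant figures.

7.89 L/h

At steady state, infusion rate = CL × Css, so CL = rate / Css.
CL = 299 / 37.9 = 7.889 L/h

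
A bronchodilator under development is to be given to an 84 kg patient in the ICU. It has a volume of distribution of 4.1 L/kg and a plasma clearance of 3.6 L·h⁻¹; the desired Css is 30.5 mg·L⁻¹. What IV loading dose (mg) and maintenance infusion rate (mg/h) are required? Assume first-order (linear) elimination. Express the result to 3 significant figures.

Vd(total) = 84 kg × 4.1 L/kg = 344.4 L
LD = Vd · C_target = 344.4 × 30.5 = 10500 mg
Maintenance: replace elimination → rate = CL × Css = 3.600 × 30.5 = 109.8 mg/h

(a) 10500 mg; (b) 110 mg/h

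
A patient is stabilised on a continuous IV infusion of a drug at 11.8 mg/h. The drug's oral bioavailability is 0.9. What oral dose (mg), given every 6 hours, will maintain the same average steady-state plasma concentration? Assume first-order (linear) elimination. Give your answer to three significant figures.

78.7 mg

To maintain the same Css, the systemic dosing rate must be unchanged: F·D/τ = infusion rate.
D = rate × τ / F = 11.8 × 6 / 0.9 = 78.67 mg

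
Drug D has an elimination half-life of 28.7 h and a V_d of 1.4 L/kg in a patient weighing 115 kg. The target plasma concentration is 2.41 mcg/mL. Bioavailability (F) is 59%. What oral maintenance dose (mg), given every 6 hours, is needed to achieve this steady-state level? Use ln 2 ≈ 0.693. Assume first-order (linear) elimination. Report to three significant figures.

Total Vd = 1.4 × 115 = 161.0 L
CL = 0.693 × Vd / t½ = 0.693 × 161.0 / 28.7 = 3.888 L/h
D = CL × Css × τ / F = 3.888 × 2.41 × 6 / 0.59 = 95.29 mg

95.3 mg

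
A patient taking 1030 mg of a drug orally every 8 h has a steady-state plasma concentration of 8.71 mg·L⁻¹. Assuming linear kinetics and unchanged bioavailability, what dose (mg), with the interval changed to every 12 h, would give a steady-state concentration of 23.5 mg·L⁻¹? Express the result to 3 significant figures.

4170 mg

With linear kinetics, Css is proportional to dose rate (D/τ) at fixed clearance.
D₂ = D₁ × (Css,target / Css,current) × (τ₂/τ₁) = 1030 × (23.5/8.71) × (12/8) = 4168 mg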